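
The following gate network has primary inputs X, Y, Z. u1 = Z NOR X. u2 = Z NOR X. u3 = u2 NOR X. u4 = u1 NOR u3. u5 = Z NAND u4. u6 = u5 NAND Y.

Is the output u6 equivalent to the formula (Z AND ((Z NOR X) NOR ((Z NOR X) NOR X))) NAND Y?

No

u1 = Z NOR X
u2 = Z NOR X
u3 = u2 NOR X = (Z NOR X) NOR X
u4 = u1 NOR u3 = (Z NOR X) NOR ((Z NOR X) NOR X)
u5 = Z NAND u4 = Z NAND ((Z NOR X) NOR ((Z NOR X) NOR X))
u6 = u5 NAND Y = (Z NAND ((Z NOR X) NOR ((Z NOR X) NOR X))) NAND Y
At X=0, Y=1, Z=0: circuit gives 0, formula gives 1.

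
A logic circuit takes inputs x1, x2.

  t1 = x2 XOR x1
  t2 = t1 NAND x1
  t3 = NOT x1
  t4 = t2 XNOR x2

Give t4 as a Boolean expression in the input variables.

t1 = x2 XOR x1
t2 = t1 NAND x1 = (x2 XOR x1) NAND x1
t4 = t2 XNOR x2 = ((x2 XOR x1) NAND x1) XNOR x2

((x2 XOR x1) NAND x1) XNOR x2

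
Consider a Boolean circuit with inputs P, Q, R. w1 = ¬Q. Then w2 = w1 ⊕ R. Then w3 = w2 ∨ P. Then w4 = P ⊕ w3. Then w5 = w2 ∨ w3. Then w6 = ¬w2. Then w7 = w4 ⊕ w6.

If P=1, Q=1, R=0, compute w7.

1

w1 = ¬1 = 0
w2 = 0 ⊕ 0 = 0
w3 = 0 ∨ 1 = 1
w4 = 1 ⊕ 1 = 0
w6 = ¬0 = 1
w7 = 0 ⊕ 1 = 1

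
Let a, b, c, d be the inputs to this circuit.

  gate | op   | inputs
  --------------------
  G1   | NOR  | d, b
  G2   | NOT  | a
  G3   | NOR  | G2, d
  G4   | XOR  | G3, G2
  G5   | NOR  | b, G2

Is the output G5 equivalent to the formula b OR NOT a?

No

G2 = NOT a
G5 = b NOR G2 = b NOR NOT a
At a=0, b=0, c=0, d=0: circuit gives 0, formula gives 1.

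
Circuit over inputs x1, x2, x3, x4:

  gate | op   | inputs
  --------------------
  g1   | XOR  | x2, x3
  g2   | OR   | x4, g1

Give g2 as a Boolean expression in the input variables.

g1 = x2 XOR x3
g2 = x4 OR g1 = x4 OR (x2 XOR x3)

x4 OR (x2 XOR x3)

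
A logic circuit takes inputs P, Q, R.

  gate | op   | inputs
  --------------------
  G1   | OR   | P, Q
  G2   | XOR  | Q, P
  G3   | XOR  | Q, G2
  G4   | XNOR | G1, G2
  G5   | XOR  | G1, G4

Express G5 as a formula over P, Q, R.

G1 = P OR Q
G2 = Q XOR P
G4 = G1 XNOR G2 = (P OR Q) XNOR (Q XOR P)
G5 = G1 XOR G4 = (P OR Q) XOR ((P OR Q) XNOR (Q XOR P))

(P OR Q) XOR ((P OR Q) XNOR (Q XOR P))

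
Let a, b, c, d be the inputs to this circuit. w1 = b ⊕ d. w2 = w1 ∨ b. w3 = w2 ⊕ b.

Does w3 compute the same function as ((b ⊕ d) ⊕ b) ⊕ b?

No

w1 = b ⊕ d
w2 = w1 ∨ b = (b ⊕ d) ∨ b
w3 = w2 ⊕ b = ((b ⊕ d) ∨ b) ⊕ b
At a=0, b=1, c=0, d=0: circuit gives 0, formula gives 1.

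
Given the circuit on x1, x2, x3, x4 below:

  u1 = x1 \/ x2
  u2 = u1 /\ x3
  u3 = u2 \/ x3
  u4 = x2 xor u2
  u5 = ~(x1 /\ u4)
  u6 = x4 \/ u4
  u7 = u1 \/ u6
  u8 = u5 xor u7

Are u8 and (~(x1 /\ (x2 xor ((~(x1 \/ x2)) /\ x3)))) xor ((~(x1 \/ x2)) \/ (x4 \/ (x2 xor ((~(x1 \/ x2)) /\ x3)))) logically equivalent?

u1 = x1 \/ x2
u2 = u1 /\ x3 = (x1 \/ x2) /\ x3
u4 = x2 xor u2 = x2 xor ((x1 \/ x2) /\ x3)
u5 = ~(x1 /\ u4) = ~(x1 /\ (x2 xor ((x1 \/ x2) /\ x3)))
u6 = x4 \/ u4 = x4 \/ (x2 xor ((x1 \/ x2) /\ x3))
u7 = u1 \/ u6 = (x1 \/ x2) \/ (x4 \/ (x2 xor ((x1 \/ x2) /\ x3)))
u8 = u5 xor u7 = (~(x1 /\ (x2 xor ((x1 \/ x2) /\ x3)))) xor ((x1 \/ x2) \/ (x4 \/ (x2 xor ((x1 \/ x2) /\ x3))))
At x1=0, x2=0, x3=0, x4=0: circuit gives 1, formula gives 0.

No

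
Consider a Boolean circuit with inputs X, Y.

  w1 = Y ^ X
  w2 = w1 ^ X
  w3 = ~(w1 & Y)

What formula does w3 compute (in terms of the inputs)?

w1 = Y ^ X
w3 = ~(w1 & Y) = ~((Y ^ X) & Y)

~((Y ^ X) & Y)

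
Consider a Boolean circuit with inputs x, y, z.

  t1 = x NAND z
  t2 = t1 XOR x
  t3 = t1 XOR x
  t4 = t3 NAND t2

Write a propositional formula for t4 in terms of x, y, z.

((x NAND z) XOR x) NAND ((x NAND z) XOR x)

t1 = x NAND z
t2 = t1 XOR x = (x NAND z) XOR x
t3 = t1 XOR x = (x NAND z) XOR x
t4 = t3 NAND t2 = ((x NAND z) XOR x) NAND ((x NAND z) XOR x)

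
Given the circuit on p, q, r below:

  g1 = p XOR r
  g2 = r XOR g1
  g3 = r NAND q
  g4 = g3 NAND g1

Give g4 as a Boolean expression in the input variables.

(r NAND q) NAND (p XOR r)

g1 = p XOR r
g3 = r NAND q
g4 = g3 NAND g1 = (r NAND q) NAND (p XOR r)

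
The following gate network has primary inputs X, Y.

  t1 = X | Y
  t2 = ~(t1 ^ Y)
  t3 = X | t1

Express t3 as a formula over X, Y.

t1 = X | Y
t3 = X | t1 = X | (X | Y)

X | (X | Y)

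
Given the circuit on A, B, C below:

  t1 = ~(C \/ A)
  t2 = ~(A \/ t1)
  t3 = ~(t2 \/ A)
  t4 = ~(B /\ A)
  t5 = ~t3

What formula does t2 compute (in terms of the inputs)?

~(A \/ (~(C \/ A)))

t1 = ~(C \/ A)
t2 = ~(A \/ t1) = ~(A \/ (~(C \/ A)))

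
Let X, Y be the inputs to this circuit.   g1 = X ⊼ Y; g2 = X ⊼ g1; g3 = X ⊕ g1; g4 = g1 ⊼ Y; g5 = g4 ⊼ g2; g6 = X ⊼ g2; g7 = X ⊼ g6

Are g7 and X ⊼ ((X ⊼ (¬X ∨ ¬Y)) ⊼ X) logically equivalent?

g1 = X ⊼ Y
g2 = X ⊼ g1 = X ⊼ (X ⊼ Y)
g6 = X ⊼ g2 = X ⊼ (X ⊼ (X ⊼ Y))
g7 = X ⊼ g6 = X ⊼ (X ⊼ (X ⊼ (X ⊼ Y)))
At X=1, Y=0: circuit gives 0, formula gives 0.
At X=0, Y=0: circuit gives 1, formula gives 1.
Agrees on all 4 inputs.

Yes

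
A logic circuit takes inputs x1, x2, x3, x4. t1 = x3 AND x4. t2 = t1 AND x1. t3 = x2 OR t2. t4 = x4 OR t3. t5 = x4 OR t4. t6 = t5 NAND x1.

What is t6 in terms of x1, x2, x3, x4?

(x4 OR (x4 OR (x2 OR ((x3 AND x4) AND x1)))) NAND x1

t1 = x3 AND x4
t2 = t1 AND x1 = (x3 AND x4) AND x1
t3 = x2 OR t2 = x2 OR ((x3 AND x4) AND x1)
t4 = x4 OR t3 = x4 OR (x2 OR ((x3 AND x4) AND x1))
t5 = x4 OR t4 = x4 OR (x4 OR (x2 OR ((x3 AND x4) AND x1)))
t6 = t5 NAND x1 = (x4 OR (x4 OR (x2 OR ((x3 AND x4) AND x1)))) NAND x1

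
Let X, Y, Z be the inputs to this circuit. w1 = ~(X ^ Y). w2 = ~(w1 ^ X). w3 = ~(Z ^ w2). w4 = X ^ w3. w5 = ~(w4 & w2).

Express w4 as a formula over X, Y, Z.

w1 = ~(X ^ Y)
w2 = ~(w1 ^ X) = ~((~(X ^ Y)) ^ X)
w3 = ~(Z ^ w2) = ~(Z ^ (~((~(X ^ Y)) ^ X)))
w4 = X ^ w3 = X ^ (~(Z ^ (~((~(X ^ Y)) ^ X))))

X ^ (~(Z ^ (~((~(X ^ Y)) ^ X))))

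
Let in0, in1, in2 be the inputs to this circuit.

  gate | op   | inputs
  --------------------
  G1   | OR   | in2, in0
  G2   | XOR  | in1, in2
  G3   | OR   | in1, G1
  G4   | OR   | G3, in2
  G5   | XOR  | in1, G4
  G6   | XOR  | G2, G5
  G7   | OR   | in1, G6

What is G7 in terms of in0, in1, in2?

G1 = in2 OR in0
G2 = in1 XOR in2
G3 = in1 OR G1 = in1 OR (in2 OR in0)
G4 = G3 OR in2 = (in1 OR (in2 OR in0)) OR in2
G5 = in1 XOR G4 = in1 XOR ((in1 OR (in2 OR in0)) OR in2)
G6 = G2 XOR G5 = (in1 XOR in2) XOR (in1 XOR ((in1 OR (in2 OR in0)) OR in2))
G7 = in1 OR G6 = in1 OR ((in1 XOR in2) XOR (in1 XOR ((in1 OR (in2 OR in0)) OR in2)))

in1 OR ((in1 XOR in2) XOR (in1 XOR ((in1 OR (in2 OR in0)) OR in2)))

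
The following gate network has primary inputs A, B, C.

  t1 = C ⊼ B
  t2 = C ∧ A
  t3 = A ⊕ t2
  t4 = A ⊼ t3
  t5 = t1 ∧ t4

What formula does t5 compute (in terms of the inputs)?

t1 = C ⊼ B
t2 = C ∧ A
t3 = A ⊕ t2 = A ⊕ (C ∧ A)
t4 = A ⊼ t3 = A ⊼ (A ⊕ (C ∧ A))
t5 = t1 ∧ t4 = (C ⊼ B) ∧ (A ⊼ (A ⊕ (C ∧ A)))

(C ⊼ B) ∧ (A ⊼ (A ⊕ (C ∧ A)))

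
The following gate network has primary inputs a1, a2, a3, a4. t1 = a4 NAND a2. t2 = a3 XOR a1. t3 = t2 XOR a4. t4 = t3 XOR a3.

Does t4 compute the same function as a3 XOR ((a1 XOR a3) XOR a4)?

Yes

t2 = a3 XOR a1
t3 = t2 XOR a4 = (a3 XOR a1) XOR a4
t4 = t3 XOR a3 = ((a3 XOR a1) XOR a4) XOR a3
At a1=0, a2=0, a3=0, a4=0: circuit gives 0, formula gives 0.
At a1=0, a2=0, a3=0, a4=1: circuit gives 1, formula gives 1.
Agrees on all 16 inputs.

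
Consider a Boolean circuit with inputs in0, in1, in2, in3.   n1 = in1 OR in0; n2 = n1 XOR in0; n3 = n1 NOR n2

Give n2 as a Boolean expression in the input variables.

n1 = in1 OR in0
n2 = n1 XOR in0 = (in1 OR in0) XOR in0

(in1 OR in0) XOR in0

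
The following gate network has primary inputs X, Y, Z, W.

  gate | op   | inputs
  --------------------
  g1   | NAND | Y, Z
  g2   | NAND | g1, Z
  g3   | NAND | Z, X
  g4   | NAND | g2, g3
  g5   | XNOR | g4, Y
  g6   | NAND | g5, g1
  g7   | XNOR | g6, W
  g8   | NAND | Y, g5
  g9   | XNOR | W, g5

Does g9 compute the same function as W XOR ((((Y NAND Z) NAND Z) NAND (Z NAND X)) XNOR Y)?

g1 = Y NAND Z
g2 = g1 NAND Z = (Y NAND Z) NAND Z
g3 = Z NAND X
g4 = g2 NAND g3 = ((Y NAND Z) NAND Z) NAND (Z NAND X)
g5 = g4 XNOR Y = (((Y NAND Z) NAND Z) NAND (Z NAND X)) XNOR Y
g9 = W XNOR g5 = W XNOR ((((Y NAND Z) NAND Z) NAND (Z NAND X)) XNOR Y)
At X=0, Y=0, Z=0, W=0: circuit gives 0, formula gives 1.

No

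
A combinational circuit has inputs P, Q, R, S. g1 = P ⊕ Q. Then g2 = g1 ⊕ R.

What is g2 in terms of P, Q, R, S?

(P ⊕ Q) ⊕ R

g1 = P ⊕ Q
g2 = g1 ⊕ R = (P ⊕ Q) ⊕ R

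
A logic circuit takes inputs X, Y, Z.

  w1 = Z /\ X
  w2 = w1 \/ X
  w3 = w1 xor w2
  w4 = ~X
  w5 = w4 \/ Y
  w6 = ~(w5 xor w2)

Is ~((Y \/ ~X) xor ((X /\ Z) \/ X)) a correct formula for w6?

w1 = Z /\ X
w2 = w1 \/ X = (Z /\ X) \/ X
w4 = ~X
w5 = w4 \/ Y = ~X \/ Y
w6 = ~(w5 xor w2) = ~((~X \/ Y) xor ((Z /\ X) \/ X))
At X=0, Y=0, Z=0: circuit gives 0, formula gives 0.
At X=1, Y=1, Z=0: circuit gives 1, formula gives 1.
Agrees on all 8 inputs.

Yes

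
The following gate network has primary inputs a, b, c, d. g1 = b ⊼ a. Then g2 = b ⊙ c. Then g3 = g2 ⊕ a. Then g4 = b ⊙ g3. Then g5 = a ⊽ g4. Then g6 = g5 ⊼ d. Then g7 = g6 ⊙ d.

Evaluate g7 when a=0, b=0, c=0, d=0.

0

g2 = 0 ⊙ 0 = 1
g3 = 1 ⊕ 0 = 1
g4 = 0 ⊙ 1 = 0
g5 = 0 ⊽ 0 = 1
g6 = 1 ⊼ 0 = 1
g7 = 1 ⊙ 0 = 0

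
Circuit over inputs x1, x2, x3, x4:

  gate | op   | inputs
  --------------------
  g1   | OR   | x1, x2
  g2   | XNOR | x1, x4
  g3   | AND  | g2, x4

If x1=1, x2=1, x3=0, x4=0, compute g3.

g2 = 1 XNOR 0 = 0
g3 = 0 AND 0 = 0

0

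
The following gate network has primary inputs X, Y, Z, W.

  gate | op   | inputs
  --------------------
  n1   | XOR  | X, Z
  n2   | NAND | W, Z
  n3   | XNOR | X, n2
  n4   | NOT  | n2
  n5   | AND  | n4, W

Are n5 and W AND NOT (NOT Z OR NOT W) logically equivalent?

n2 = W NAND Z
n4 = NOT n2 = NOT (W NAND Z)
n5 = n4 AND W = NOT (W NAND Z) AND W
At X=0, Y=0, Z=0, W=0: circuit gives 0, formula gives 0.
At X=0, Y=0, Z=1, W=1: circuit gives 1, formula gives 1.
Agrees on all 16 inputs.

Yes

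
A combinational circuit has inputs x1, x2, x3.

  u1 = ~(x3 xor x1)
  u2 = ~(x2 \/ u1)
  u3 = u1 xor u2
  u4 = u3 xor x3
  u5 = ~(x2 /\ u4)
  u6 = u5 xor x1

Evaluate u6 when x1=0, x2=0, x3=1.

u1 = ~(1 xor 0) = 0
u2 = ~(0 \/ 0) = 1
u3 = 0 xor 1 = 1
u4 = 1 xor 1 = 0
u5 = ~(0 /\ 0) = 1
u6 = 1 xor 0 = 1

1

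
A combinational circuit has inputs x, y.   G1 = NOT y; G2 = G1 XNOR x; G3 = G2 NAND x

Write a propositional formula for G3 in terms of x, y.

(NOT y XNOR x) NAND x

G1 = NOT y
G2 = G1 XNOR x = NOT y XNOR x
G3 = G2 NAND x = (NOT y XNOR x) NAND x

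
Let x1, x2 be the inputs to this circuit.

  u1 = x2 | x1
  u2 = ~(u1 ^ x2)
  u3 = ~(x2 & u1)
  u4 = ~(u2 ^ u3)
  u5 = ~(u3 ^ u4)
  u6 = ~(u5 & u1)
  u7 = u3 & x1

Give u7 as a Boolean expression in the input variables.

(~(x2 & (x2 | x1))) & x1

u1 = x2 | x1
u3 = ~(x2 & u1) = ~(x2 & (x2 | x1))
u7 = u3 & x1 = (~(x2 & (x2 | x1))) & x1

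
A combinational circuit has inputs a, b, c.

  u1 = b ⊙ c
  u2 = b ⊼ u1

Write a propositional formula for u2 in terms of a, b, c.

u1 = b ⊙ c
u2 = b ⊼ u1 = b ⊼ (b ⊙ c)

b ⊼ (b ⊙ c)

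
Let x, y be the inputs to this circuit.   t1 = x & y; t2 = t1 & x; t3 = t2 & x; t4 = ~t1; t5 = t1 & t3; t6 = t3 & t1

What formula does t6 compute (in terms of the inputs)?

(((x & y) & x) & x) & (x & y)

t1 = x & y
t2 = t1 & x = (x & y) & x
t3 = t2 & x = ((x & y) & x) & x
t6 = t3 & t1 = (((x & y) & x) & x) & (x & y)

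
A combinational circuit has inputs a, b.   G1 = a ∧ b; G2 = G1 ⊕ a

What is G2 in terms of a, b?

(a ∧ b) ⊕ a

G1 = a ∧ b
G2 = G1 ⊕ a = (a ∧ b) ⊕ a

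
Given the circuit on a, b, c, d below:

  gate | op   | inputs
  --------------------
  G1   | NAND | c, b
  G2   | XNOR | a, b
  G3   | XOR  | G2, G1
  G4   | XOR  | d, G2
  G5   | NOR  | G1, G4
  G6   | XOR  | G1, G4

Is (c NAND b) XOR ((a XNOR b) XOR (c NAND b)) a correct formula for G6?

No

G1 = c NAND b
G2 = a XNOR b
G4 = d XOR G2 = d XOR (a XNOR b)
G6 = G1 XOR G4 = (c NAND b) XOR (d XOR (a XNOR b))
At a=0, b=0, c=0, d=0: circuit gives 0, formula gives 1.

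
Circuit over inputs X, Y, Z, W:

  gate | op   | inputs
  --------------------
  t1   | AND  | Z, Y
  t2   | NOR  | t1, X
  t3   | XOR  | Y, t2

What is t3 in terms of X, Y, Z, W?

Y XOR ((Z AND Y) NOR X)

t1 = Z AND Y
t2 = t1 NOR X = (Z AND Y) NOR X
t3 = Y XOR t2 = Y XOR ((Z AND Y) NOR X)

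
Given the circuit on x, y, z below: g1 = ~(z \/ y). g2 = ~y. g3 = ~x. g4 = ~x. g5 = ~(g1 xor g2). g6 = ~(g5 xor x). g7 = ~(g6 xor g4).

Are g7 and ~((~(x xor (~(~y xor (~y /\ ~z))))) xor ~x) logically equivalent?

Yes

g1 = ~(z \/ y)
g2 = ~y
g4 = ~x
g5 = ~(g1 xor g2) = ~((~(z \/ y)) xor ~y)
g6 = ~(g5 xor x) = ~((~((~(z \/ y)) xor ~y)) xor x)
g7 = ~(g6 xor g4) = ~((~((~((~(z \/ y)) xor ~y)) xor x)) xor ~x)
At x=0, y=0, z=0: circuit gives 0, formula gives 0.
At x=0, y=0, z=1: circuit gives 1, formula gives 1.
Agrees on all 8 inputs.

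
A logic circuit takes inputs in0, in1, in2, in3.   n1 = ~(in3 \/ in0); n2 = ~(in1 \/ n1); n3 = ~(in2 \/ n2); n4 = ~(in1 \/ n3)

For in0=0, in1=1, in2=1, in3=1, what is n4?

n1 = ~(1 \/ 0) = 0
n2 = ~(1 \/ 0) = 0
n3 = ~(1 \/ 0) = 0
n4 = ~(1 \/ 0) = 0

0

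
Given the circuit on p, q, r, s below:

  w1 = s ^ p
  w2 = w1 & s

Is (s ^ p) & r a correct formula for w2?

w1 = s ^ p
w2 = w1 & s = (s ^ p) & s
At p=0, q=0, r=0, s=1: circuit gives 1, formula gives 0.

No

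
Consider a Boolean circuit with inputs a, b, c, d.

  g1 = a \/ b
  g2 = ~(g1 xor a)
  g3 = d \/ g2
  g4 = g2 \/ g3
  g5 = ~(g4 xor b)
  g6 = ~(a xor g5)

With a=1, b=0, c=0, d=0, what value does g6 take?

g1 = 1 \/ 0 = 1
g2 = ~(1 xor 1) = 1
g3 = 0 \/ 1 = 1
g4 = 1 \/ 1 = 1
g5 = ~(1 xor 0) = 0
g6 = ~(1 xor 0) = 0

0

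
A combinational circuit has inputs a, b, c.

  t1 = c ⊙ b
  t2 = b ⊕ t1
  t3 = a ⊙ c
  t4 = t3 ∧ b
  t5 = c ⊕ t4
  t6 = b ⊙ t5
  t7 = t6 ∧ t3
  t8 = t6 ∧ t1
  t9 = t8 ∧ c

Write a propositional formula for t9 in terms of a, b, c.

((b ⊙ (c ⊕ ((a ⊙ c) ∧ b))) ∧ (c ⊙ b)) ∧ c

t1 = c ⊙ b
t3 = a ⊙ c
t4 = t3 ∧ b = (a ⊙ c) ∧ b
t5 = c ⊕ t4 = c ⊕ ((a ⊙ c) ∧ b)
t6 = b ⊙ t5 = b ⊙ (c ⊕ ((a ⊙ c) ∧ b))
t8 = t6 ∧ t1 = (b ⊙ (c ⊕ ((a ⊙ c) ∧ b))) ∧ (c ⊙ b)
t9 = t8 ∧ c = ((b ⊙ (c ⊕ ((a ⊙ c) ∧ b))) ∧ (c ⊙ b)) ∧ c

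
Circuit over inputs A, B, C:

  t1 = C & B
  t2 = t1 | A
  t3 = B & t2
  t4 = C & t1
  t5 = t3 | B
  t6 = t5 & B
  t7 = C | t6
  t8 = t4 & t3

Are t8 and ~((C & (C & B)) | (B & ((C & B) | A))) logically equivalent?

No

t1 = C & B
t2 = t1 | A = (C & B) | A
t3 = B & t2 = B & ((C & B) | A)
t4 = C & t1 = C & (C & B)
t8 = t4 & t3 = (C & (C & B)) & (B & ((C & B) | A))
At A=0, B=0, C=0: circuit gives 0, formula gives 1.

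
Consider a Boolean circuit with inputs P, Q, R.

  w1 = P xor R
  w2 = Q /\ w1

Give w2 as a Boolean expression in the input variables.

w1 = P xor R
w2 = Q /\ w1 = Q /\ (P xor R)

Q /\ (P xor R)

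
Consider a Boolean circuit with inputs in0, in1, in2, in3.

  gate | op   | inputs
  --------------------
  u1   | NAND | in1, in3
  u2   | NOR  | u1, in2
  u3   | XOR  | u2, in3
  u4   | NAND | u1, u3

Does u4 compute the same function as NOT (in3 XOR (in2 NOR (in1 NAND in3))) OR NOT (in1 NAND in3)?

Yes

u1 = in1 NAND in3
u2 = u1 NOR in2 = (in1 NAND in3) NOR in2
u3 = u2 XOR in3 = ((in1 NAND in3) NOR in2) XOR in3
u4 = u1 NAND u3 = (in1 NAND in3) NAND (((in1 NAND in3) NOR in2) XOR in3)
At in0=0, in1=0, in2=0, in3=1: circuit gives 0, formula gives 0.
At in0=0, in1=0, in2=0, in3=0: circuit gives 1, formula gives 1.
Agrees on all 16 inputs.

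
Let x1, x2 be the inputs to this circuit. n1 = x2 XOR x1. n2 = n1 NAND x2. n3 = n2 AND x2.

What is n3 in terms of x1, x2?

n1 = x2 XOR x1
n2 = n1 NAND x2 = (x2 XOR x1) NAND x2
n3 = n2 AND x2 = ((x2 XOR x1) NAND x2) AND x2

((x2 XOR x1) NAND x2) AND x2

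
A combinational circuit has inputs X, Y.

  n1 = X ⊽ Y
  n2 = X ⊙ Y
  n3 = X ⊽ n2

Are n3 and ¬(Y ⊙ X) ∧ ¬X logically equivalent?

n2 = X ⊙ Y
n3 = X ⊽ n2 = X ⊽ (X ⊙ Y)
At X=0, Y=0: circuit gives 0, formula gives 0.
At X=0, Y=1: circuit gives 1, formula gives 1.
Agrees on all 4 inputs.

Yes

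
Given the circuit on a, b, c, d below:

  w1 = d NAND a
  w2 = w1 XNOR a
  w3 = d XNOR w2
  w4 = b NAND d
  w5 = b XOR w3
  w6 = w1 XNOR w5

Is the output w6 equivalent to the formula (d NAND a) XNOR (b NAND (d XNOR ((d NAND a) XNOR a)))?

No

w1 = d NAND a
w2 = w1 XNOR a = (d NAND a) XNOR a
w3 = d XNOR w2 = d XNOR ((d NAND a) XNOR a)
w5 = b XOR w3 = b XOR (d XNOR ((d NAND a) XNOR a))
w6 = w1 XNOR w5 = (d NAND a) XNOR (b XOR (d XNOR ((d NAND a) XNOR a)))
At a=0, b=0, c=0, d=1: circuit gives 0, formula gives 1.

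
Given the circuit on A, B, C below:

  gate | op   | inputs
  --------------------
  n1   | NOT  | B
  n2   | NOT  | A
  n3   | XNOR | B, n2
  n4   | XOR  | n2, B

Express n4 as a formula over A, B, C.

NOT A XOR B

n2 = NOT A
n4 = n2 XOR B = NOT A XOR B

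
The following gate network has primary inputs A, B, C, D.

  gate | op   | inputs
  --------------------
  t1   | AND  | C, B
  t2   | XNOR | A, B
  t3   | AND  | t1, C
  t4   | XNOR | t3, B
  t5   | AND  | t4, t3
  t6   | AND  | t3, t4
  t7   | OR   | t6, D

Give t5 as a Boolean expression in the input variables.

(((C AND B) AND C) XNOR B) AND ((C AND B) AND C)

t1 = C AND B
t3 = t1 AND C = (C AND B) AND C
t4 = t3 XNOR B = ((C AND B) AND C) XNOR B
t5 = t4 AND t3 = (((C AND B) AND C) XNOR B) AND ((C AND B) AND C)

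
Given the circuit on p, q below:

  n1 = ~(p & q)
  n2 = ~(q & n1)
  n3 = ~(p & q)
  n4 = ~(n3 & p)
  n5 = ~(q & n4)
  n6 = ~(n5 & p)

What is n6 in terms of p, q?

n3 = ~(p & q)
n4 = ~(n3 & p) = ~((~(p & q)) & p)
n5 = ~(q & n4) = ~(q & (~((~(p & q)) & p)))
n6 = ~(n5 & p) = ~((~(q & (~((~(p & q)) & p)))) & p)

~((~(q & (~((~(p & q)) & p)))) & p)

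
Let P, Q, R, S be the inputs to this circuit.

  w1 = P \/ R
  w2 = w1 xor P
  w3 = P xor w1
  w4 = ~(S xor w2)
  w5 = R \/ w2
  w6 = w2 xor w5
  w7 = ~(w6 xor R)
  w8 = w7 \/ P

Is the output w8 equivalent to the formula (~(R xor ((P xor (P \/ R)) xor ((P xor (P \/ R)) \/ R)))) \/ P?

w1 = P \/ R
w2 = w1 xor P = (P \/ R) xor P
w5 = R \/ w2 = R \/ ((P \/ R) xor P)
w6 = w2 xor w5 = ((P \/ R) xor P) xor (R \/ ((P \/ R) xor P))
w7 = ~(w6 xor R) = ~((((P \/ R) xor P) xor (R \/ ((P \/ R) xor P))) xor R)
w8 = w7 \/ P = (~((((P \/ R) xor P) xor (R \/ ((P \/ R) xor P))) xor R)) \/ P
At P=0, Q=0, R=1, S=0: circuit gives 0, formula gives 0.
At P=0, Q=0, R=0, S=0: circuit gives 1, formula gives 1.
Agrees on all 16 inputs.

Yes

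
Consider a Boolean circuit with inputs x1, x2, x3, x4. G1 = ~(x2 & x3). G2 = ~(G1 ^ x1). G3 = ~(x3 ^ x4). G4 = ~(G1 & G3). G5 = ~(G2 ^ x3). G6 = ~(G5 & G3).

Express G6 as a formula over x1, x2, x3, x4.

~((~((~((~(x2 & x3)) ^ x1)) ^ x3)) & (~(x3 ^ x4)))

G1 = ~(x2 & x3)
G2 = ~(G1 ^ x1) = ~((~(x2 & x3)) ^ x1)
G3 = ~(x3 ^ x4)
G5 = ~(G2 ^ x3) = ~((~((~(x2 & x3)) ^ x1)) ^ x3)
G6 = ~(G5 & G3) = ~((~((~((~(x2 & x3)) ^ x1)) ^ x3)) & (~(x3 ^ x4)))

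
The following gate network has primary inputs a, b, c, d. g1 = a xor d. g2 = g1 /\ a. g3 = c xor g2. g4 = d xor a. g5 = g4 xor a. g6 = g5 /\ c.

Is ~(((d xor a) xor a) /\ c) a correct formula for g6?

No

g4 = d xor a
g5 = g4 xor a = (d xor a) xor a
g6 = g5 /\ c = ((d xor a) xor a) /\ c
At a=0, b=0, c=0, d=0: circuit gives 0, formula gives 1.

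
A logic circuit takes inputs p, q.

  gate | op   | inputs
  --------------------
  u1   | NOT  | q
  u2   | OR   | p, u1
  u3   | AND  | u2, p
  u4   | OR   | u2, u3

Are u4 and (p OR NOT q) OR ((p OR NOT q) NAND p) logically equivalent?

u1 = NOT q
u2 = p OR u1 = p OR NOT q
u3 = u2 AND p = (p OR NOT q) AND p
u4 = u2 OR u3 = (p OR NOT q) OR ((p OR NOT q) AND p)
At p=0, q=1: circuit gives 0, formula gives 1.

No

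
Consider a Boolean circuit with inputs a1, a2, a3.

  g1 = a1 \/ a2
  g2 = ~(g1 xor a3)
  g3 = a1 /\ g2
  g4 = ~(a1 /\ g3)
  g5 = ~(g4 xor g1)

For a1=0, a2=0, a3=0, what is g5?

g1 = 0 \/ 0 = 0
g2 = ~(0 xor 0) = 1
g3 = 0 /\ 1 = 0
g4 = ~(0 /\ 0) = 1
g5 = ~(1 xor 0) = 0

0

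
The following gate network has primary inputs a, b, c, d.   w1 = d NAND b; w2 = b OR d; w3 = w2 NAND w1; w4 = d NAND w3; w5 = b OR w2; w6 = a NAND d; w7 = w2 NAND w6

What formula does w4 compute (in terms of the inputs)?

w1 = d NAND b
w2 = b OR d
w3 = w2 NAND w1 = (b OR d) NAND (d NAND b)
w4 = d NAND w3 = d NAND ((b OR d) NAND (d NAND b))

d NAND ((b OR d) NAND (d NAND b))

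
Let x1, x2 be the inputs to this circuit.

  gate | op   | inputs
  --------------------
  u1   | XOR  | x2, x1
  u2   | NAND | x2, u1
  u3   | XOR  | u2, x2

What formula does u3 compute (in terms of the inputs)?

u1 = x2 XOR x1
u2 = x2 NAND u1 = x2 NAND (x2 XOR x1)
u3 = u2 XOR x2 = (x2 NAND (x2 XOR x1)) XOR x2

(x2 NAND (x2 XOR x1)) XOR x2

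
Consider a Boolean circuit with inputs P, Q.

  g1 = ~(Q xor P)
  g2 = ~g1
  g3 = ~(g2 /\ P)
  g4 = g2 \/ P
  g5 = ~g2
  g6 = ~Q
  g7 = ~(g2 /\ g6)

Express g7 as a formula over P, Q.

g1 = ~(Q xor P)
g2 = ~g1 = ~(~(Q xor P))
g6 = ~Q
g7 = ~(g2 /\ g6) = ~(~(~(Q xor P)) /\ ~Q)

~(~(~(Q xor P)) /\ ~Q)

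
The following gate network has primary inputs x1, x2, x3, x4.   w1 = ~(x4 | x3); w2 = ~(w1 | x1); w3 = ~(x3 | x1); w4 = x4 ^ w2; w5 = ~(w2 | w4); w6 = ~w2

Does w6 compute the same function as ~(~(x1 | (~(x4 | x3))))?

w1 = ~(x4 | x3)
w2 = ~(w1 | x1) = ~((~(x4 | x3)) | x1)
w6 = ~w2 = ~(~((~(x4 | x3)) | x1))
At x1=0, x2=0, x3=0, x4=1: circuit gives 0, formula gives 0.
At x1=0, x2=0, x3=0, x4=0: circuit gives 1, formula gives 1.
Agrees on all 16 inputs.

Yes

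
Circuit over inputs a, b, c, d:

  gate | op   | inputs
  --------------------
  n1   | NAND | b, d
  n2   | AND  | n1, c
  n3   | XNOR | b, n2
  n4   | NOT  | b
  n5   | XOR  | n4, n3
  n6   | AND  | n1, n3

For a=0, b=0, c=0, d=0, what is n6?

1

n1 = 0 NAND 0 = 1
n2 = 1 AND 0 = 0
n3 = 0 XNOR 0 = 1
n6 = 1 AND 1 = 1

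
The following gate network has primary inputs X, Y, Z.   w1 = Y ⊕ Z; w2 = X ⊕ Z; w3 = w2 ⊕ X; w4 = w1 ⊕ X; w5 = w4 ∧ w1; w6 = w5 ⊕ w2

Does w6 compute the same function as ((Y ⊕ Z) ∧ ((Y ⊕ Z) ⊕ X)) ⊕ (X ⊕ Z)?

w1 = Y ⊕ Z
w2 = X ⊕ Z
w4 = w1 ⊕ X = (Y ⊕ Z) ⊕ X
w5 = w4 ∧ w1 = ((Y ⊕ Z) ⊕ X) ∧ (Y ⊕ Z)
w6 = w5 ⊕ w2 = (((Y ⊕ Z) ⊕ X) ∧ (Y ⊕ Z)) ⊕ (X ⊕ Z)
At X=0, Y=0, Z=0: circuit gives 0, formula gives 0.
At X=0, Y=1, Z=0: circuit gives 1, formula gives 1.
Agrees on all 8 inputs.

Yes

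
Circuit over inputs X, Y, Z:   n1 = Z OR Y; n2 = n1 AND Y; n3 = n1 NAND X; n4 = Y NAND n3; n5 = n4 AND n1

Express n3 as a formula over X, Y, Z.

n1 = Z OR Y
n3 = n1 NAND X = (Z OR Y) NAND X

(Z OR Y) NAND X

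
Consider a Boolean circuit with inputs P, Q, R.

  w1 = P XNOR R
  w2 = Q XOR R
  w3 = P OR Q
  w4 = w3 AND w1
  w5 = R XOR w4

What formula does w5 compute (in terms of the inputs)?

R XOR ((P OR Q) AND (P XNOR R))

w1 = P XNOR R
w3 = P OR Q
w4 = w3 AND w1 = (P OR Q) AND (P XNOR R)
w5 = R XOR w4 = R XOR ((P OR Q) AND (P XNOR R))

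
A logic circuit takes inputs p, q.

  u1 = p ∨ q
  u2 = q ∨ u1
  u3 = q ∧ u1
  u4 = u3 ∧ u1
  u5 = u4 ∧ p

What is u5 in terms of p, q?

((q ∧ (p ∨ q)) ∧ (p ∨ q)) ∧ p

u1 = p ∨ q
u3 = q ∧ u1 = q ∧ (p ∨ q)
u4 = u3 ∧ u1 = (q ∧ (p ∨ q)) ∧ (p ∨ q)
u5 = u4 ∧ p = ((q ∧ (p ∨ q)) ∧ (p ∨ q)) ∧ p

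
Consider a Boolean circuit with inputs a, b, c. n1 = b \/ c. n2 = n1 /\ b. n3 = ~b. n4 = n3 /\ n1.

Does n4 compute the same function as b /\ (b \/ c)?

No

n1 = b \/ c
n3 = ~b
n4 = n3 /\ n1 = ~b /\ (b \/ c)
At a=0, b=0, c=1: circuit gives 1, formula gives 0.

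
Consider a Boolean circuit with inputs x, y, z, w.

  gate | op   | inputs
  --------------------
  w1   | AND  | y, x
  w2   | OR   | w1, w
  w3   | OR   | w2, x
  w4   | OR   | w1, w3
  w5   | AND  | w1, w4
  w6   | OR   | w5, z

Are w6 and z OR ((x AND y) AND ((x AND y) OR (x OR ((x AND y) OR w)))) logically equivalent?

Yes

w1 = y AND x
w2 = w1 OR w = (y AND x) OR w
w3 = w2 OR x = ((y AND x) OR w) OR x
w4 = w1 OR w3 = (y AND x) OR (((y AND x) OR w) OR x)
w5 = w1 AND w4 = (y AND x) AND ((y AND x) OR (((y AND x) OR w) OR x))
w6 = w5 OR z = ((y AND x) AND ((y AND x) OR (((y AND x) OR w) OR x))) OR z
At x=0, y=0, z=0, w=0: circuit gives 0, formula gives 0.
At x=0, y=0, z=1, w=0: circuit gives 1, formula gives 1.
Agrees on all 16 inputs.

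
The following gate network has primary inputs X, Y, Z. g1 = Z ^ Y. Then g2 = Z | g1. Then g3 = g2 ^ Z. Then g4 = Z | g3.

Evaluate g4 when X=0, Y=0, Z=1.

g1 = 1 ^ 0 = 1
g2 = 1 | 1 = 1
g3 = 1 ^ 1 = 0
g4 = 1 | 0 = 1

1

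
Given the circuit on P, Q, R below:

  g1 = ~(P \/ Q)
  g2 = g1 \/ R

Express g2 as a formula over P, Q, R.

(~(P \/ Q)) \/ R

g1 = ~(P \/ Q)
g2 = g1 \/ R = (~(P \/ Q)) \/ R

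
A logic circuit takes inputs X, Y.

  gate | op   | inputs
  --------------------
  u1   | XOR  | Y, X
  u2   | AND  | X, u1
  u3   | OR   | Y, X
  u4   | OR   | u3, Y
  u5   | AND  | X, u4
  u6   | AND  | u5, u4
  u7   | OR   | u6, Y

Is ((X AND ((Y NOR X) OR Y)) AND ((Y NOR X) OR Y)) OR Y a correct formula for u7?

u3 = Y OR X
u4 = u3 OR Y = (Y OR X) OR Y
u5 = X AND u4 = X AND ((Y OR X) OR Y)
u6 = u5 AND u4 = (X AND ((Y OR X) OR Y)) AND ((Y OR X) OR Y)
u7 = u6 OR Y = ((X AND ((Y OR X) OR Y)) AND ((Y OR X) OR Y)) OR Y
At X=1, Y=0: circuit gives 1, formula gives 0.

No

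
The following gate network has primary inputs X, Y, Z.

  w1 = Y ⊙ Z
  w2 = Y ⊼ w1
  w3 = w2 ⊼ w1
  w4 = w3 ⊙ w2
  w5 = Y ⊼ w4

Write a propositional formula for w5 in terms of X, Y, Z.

Y ⊼ (((Y ⊼ (Y ⊙ Z)) ⊼ (Y ⊙ Z)) ⊙ (Y ⊼ (Y ⊙ Z)))

w1 = Y ⊙ Z
w2 = Y ⊼ w1 = Y ⊼ (Y ⊙ Z)
w3 = w2 ⊼ w1 = (Y ⊼ (Y ⊙ Z)) ⊼ (Y ⊙ Z)
w4 = w3 ⊙ w2 = ((Y ⊼ (Y ⊙ Z)) ⊼ (Y ⊙ Z)) ⊙ (Y ⊼ (Y ⊙ Z))
w5 = Y ⊼ w4 = Y ⊼ (((Y ⊼ (Y ⊙ Z)) ⊼ (Y ⊙ Z)) ⊙ (Y ⊼ (Y ⊙ Z)))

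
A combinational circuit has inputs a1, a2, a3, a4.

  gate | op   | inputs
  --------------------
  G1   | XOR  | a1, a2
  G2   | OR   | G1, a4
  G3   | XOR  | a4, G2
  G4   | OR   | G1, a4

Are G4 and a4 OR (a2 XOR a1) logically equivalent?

Yes

G1 = a1 XOR a2
G4 = G1 OR a4 = (a1 XOR a2) OR a4
At a1=0, a2=0, a3=0, a4=0: circuit gives 0, formula gives 0.
At a1=0, a2=0, a3=0, a4=1: circuit gives 1, formula gives 1.
Agrees on all 16 inputs.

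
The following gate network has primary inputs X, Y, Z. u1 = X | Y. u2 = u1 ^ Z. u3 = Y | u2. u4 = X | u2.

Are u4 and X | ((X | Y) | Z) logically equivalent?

u1 = X | Y
u2 = u1 ^ Z = (X | Y) ^ Z
u4 = X | u2 = X | ((X | Y) ^ Z)
At X=0, Y=1, Z=1: circuit gives 0, formula gives 1.

No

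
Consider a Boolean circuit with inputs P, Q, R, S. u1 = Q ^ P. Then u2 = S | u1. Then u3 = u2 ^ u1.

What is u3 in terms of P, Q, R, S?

(S | (Q ^ P)) ^ (Q ^ P)

u1 = Q ^ P
u2 = S | u1 = S | (Q ^ P)
u3 = u2 ^ u1 = (S | (Q ^ P)) ^ (Q ^ P)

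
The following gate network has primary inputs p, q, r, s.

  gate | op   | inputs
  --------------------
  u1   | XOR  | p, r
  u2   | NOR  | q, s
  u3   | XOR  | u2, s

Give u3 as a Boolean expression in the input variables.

(q NOR s) XOR s

u2 = q NOR s
u3 = u2 XOR s = (q NOR s) XOR s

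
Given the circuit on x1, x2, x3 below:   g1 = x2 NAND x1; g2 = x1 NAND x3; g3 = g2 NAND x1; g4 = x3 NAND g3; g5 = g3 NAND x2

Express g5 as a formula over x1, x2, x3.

((x1 NAND x3) NAND x1) NAND x2

g2 = x1 NAND x3
g3 = g2 NAND x1 = (x1 NAND x3) NAND x1
g5 = g3 NAND x2 = ((x1 NAND x3) NAND x1) NAND x2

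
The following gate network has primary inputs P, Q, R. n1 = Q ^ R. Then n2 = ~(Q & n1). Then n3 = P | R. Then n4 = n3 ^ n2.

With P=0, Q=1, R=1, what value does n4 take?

0

n1 = 1 ^ 1 = 0
n2 = ~(1 & 0) = 1
n3 = 0 | 1 = 1
n4 = 1 ^ 1 = 0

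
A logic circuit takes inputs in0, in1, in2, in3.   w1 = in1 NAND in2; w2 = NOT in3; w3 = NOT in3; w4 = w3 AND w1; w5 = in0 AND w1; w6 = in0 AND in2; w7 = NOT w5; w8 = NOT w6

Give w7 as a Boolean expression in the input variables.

w1 = in1 NAND in2
w5 = in0 AND w1 = in0 AND (in1 NAND in2)
w7 = NOT w5 = NOT (in0 AND (in1 NAND in2))

NOT (in0 AND (in1 NAND in2))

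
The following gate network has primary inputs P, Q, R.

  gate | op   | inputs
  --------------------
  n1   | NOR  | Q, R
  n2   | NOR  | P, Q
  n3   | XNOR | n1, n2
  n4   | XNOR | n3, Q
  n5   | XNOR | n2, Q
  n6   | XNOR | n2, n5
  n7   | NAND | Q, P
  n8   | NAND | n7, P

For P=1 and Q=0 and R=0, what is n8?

n7 = 0 NAND 1 = 1
n8 = 1 NAND 1 = 0

0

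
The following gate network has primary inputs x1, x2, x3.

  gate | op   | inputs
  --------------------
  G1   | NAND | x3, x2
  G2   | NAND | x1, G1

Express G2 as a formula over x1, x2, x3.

G1 = x3 NAND x2
G2 = x1 NAND G1 = x1 NAND (x3 NAND x2)

x1 NAND (x3 NAND x2)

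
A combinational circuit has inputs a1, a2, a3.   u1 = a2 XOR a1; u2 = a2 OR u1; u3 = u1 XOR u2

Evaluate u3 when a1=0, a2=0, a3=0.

u1 = 0 XOR 0 = 0
u2 = 0 OR 0 = 0
u3 = 0 XOR 0 = 0

0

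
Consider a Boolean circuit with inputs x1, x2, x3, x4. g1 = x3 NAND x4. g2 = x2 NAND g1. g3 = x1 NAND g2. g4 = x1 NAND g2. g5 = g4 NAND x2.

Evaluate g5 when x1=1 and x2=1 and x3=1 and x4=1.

g1 = 1 NAND 1 = 0
g2 = 1 NAND 0 = 1
g4 = 1 NAND 1 = 0
g5 = 0 NAND 1 = 1

1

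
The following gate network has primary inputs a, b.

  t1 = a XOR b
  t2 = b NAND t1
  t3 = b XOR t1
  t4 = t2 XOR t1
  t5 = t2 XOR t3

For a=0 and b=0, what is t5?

t1 = 0 XOR 0 = 0
t2 = 0 NAND 0 = 1
t3 = 0 XOR 0 = 0
t5 = 1 XOR 0 = 1

1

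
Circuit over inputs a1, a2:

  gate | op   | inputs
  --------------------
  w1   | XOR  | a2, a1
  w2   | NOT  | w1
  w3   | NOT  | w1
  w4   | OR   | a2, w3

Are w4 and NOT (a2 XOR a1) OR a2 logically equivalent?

w1 = a2 XOR a1
w3 = NOT w1 = NOT (a2 XOR a1)
w4 = a2 OR w3 = a2 OR NOT (a2 XOR a1)
At a1=1, a2=0: circuit gives 0, formula gives 0.
At a1=0, a2=0: circuit gives 1, formula gives 1.
Agrees on all 4 inputs.

Yes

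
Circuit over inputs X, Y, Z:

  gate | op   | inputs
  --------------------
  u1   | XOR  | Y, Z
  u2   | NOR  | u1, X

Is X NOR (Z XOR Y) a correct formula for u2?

u1 = Y XOR Z
u2 = u1 NOR X = (Y XOR Z) NOR X
At X=0, Y=0, Z=1: circuit gives 0, formula gives 0.
At X=0, Y=0, Z=0: circuit gives 1, formula gives 1.
Agrees on all 8 inputs.

Yes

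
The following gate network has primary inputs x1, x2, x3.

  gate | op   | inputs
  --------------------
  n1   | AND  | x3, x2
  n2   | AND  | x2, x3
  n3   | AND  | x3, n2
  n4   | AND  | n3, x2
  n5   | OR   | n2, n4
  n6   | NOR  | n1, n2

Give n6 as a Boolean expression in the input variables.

n1 = x3 AND x2
n2 = x2 AND x3
n6 = n1 NOR n2 = (x3 AND x2) NOR (x2 AND x3)

(x3 AND x2) NOR (x2 AND x3)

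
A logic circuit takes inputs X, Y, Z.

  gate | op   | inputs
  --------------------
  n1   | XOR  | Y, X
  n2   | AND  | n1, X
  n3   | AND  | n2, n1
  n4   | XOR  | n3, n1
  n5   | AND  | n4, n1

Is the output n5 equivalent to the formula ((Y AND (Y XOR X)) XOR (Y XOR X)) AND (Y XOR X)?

n1 = Y XOR X
n2 = n1 AND X = (Y XOR X) AND X
n3 = n2 AND n1 = ((Y XOR X) AND X) AND (Y XOR X)
n4 = n3 XOR n1 = (((Y XOR X) AND X) AND (Y XOR X)) XOR (Y XOR X)
n5 = n4 AND n1 = ((((Y XOR X) AND X) AND (Y XOR X)) XOR (Y XOR X)) AND (Y XOR X)
At X=0, Y=1, Z=0: circuit gives 1, formula gives 0.

No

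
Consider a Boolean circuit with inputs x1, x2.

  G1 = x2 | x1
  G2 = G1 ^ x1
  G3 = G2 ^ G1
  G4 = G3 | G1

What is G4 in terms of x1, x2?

(((x2 | x1) ^ x1) ^ (x2 | x1)) | (x2 | x1)

G1 = x2 | x1
G2 = G1 ^ x1 = (x2 | x1) ^ x1
G3 = G2 ^ G1 = ((x2 | x1) ^ x1) ^ (x2 | x1)
G4 = G3 | G1 = (((x2 | x1) ^ x1) ^ (x2 | x1)) | (x2 | x1)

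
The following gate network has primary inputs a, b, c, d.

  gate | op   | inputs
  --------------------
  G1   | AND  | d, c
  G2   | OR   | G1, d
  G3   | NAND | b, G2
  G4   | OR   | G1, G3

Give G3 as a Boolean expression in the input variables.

b NAND ((d AND c) OR d)

G1 = d AND c
G2 = G1 OR d = (d AND c) OR d
G3 = b NAND G2 = b NAND ((d AND c) OR d)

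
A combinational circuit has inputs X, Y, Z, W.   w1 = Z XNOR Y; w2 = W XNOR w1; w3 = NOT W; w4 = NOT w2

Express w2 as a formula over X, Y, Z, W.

w1 = Z XNOR Y
w2 = W XNOR w1 = W XNOR (Z XNOR Y)

W XNOR (Z XNOR Y)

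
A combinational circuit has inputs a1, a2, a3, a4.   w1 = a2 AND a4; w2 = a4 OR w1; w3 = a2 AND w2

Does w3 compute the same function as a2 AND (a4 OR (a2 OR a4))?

w1 = a2 AND a4
w2 = a4 OR w1 = a4 OR (a2 AND a4)
w3 = a2 AND w2 = a2 AND (a4 OR (a2 AND a4))
At a1=0, a2=1, a3=0, a4=0: circuit gives 0, formula gives 1.

No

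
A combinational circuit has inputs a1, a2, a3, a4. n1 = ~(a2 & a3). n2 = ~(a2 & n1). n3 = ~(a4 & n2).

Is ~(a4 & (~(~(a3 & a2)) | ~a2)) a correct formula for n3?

Yes

n1 = ~(a2 & a3)
n2 = ~(a2 & n1) = ~(a2 & (~(a2 & a3)))
n3 = ~(a4 & n2) = ~(a4 & (~(a2 & (~(a2 & a3)))))
At a1=0, a2=0, a3=0, a4=1: circuit gives 0, formula gives 0.
At a1=0, a2=0, a3=0, a4=0: circuit gives 1, formula gives 1.
Agrees on all 16 inputs.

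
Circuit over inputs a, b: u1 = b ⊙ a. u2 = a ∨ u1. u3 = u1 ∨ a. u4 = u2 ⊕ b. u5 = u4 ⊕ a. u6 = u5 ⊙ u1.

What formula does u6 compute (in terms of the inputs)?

(((a ∨ (b ⊙ a)) ⊕ b) ⊕ a) ⊙ (b ⊙ a)

u1 = b ⊙ a
u2 = a ∨ u1 = a ∨ (b ⊙ a)
u4 = u2 ⊕ b = (a ∨ (b ⊙ a)) ⊕ b
u5 = u4 ⊕ a = ((a ∨ (b ⊙ a)) ⊕ b) ⊕ a
u6 = u5 ⊙ u1 = (((a ∨ (b ⊙ a)) ⊕ b) ⊕ a) ⊙ (b ⊙ a)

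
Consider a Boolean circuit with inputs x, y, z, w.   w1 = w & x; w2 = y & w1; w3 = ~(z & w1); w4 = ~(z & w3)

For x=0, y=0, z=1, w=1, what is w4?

w1 = 1 & 0 = 0
w3 = ~(1 & 0) = 1
w4 = ~(1 & 1) = 0

0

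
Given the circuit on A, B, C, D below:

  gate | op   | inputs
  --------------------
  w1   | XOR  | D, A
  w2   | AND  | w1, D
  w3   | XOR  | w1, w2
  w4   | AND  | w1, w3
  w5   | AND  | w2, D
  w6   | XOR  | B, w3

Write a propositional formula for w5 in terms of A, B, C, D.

w1 = D XOR A
w2 = w1 AND D = (D XOR A) AND D
w5 = w2 AND D = ((D XOR A) AND D) AND D

((D XOR A) AND D) AND D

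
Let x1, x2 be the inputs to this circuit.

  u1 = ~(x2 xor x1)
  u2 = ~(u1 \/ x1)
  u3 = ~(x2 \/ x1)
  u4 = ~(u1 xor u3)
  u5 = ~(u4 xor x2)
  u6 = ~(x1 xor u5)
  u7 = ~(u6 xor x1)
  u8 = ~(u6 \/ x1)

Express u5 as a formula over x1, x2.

~((~((~(x2 xor x1)) xor (~(x2 \/ x1)))) xor x2)

u1 = ~(x2 xor x1)
u3 = ~(x2 \/ x1)
u4 = ~(u1 xor u3) = ~((~(x2 xor x1)) xor (~(x2 \/ x1)))
u5 = ~(u4 xor x2) = ~((~((~(x2 xor x1)) xor (~(x2 \/ x1)))) xor x2)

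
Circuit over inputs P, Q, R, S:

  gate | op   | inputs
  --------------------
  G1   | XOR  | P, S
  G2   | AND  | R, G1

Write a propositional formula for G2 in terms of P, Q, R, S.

R AND (P XOR S)

G1 = P XOR S
G2 = R AND G1 = R AND (P XOR S)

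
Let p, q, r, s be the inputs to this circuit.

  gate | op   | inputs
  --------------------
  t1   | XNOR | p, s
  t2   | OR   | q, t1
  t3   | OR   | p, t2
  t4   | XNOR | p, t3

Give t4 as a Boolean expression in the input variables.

t1 = p XNOR s
t2 = q OR t1 = q OR (p XNOR s)
t3 = p OR t2 = p OR (q OR (p XNOR s))
t4 = p XNOR t3 = p XNOR (p OR (q OR (p XNOR s)))

p XNOR (p OR (q OR (p XNOR s)))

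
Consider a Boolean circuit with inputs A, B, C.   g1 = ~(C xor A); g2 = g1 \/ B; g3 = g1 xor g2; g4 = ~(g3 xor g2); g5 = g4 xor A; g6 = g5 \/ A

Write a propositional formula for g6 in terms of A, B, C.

g1 = ~(C xor A)
g2 = g1 \/ B = (~(C xor A)) \/ B
g3 = g1 xor g2 = (~(C xor A)) xor ((~(C xor A)) \/ B)
g4 = ~(g3 xor g2) = ~(((~(C xor A)) xor ((~(C xor A)) \/ B)) xor ((~(C xor A)) \/ B))
g5 = g4 xor A = (~(((~(C xor A)) xor ((~(C xor A)) \/ B)) xor ((~(C xor A)) \/ B))) xor A
g6 = g5 \/ A = ((~(((~(C xor A)) xor ((~(C xor A)) \/ B)) xor ((~(C xor A)) \/ B))) xor A) \/ A

((~(((~(C xor A)) xor ((~(C xor A)) \/ B)) xor ((~(C xor A)) \/ B))) xor A) \/ A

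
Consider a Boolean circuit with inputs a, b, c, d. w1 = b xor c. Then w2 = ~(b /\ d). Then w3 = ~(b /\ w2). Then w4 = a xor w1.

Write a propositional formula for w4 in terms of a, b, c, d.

w1 = b xor c
w4 = a xor w1 = a xor (b xor c)

a xor (b xor c)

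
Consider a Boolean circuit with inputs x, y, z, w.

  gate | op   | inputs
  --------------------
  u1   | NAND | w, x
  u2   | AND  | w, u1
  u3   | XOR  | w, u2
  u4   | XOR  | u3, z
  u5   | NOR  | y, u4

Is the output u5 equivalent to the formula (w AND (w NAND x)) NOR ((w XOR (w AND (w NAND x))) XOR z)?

u1 = w NAND x
u2 = w AND u1 = w AND (w NAND x)
u3 = w XOR u2 = w XOR (w AND (w NAND x))
u4 = u3 XOR z = (w XOR (w AND (w NAND x))) XOR z
u5 = y NOR u4 = y NOR ((w XOR (w AND (w NAND x))) XOR z)
At x=0, y=0, z=0, w=1: circuit gives 1, formula gives 0.

No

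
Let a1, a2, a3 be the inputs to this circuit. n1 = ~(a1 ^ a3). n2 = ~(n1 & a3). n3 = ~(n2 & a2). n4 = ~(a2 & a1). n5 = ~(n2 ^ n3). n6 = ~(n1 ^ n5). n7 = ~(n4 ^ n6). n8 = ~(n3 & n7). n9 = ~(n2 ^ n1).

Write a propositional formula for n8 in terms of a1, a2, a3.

n1 = ~(a1 ^ a3)
n2 = ~(n1 & a3) = ~((~(a1 ^ a3)) & a3)
n3 = ~(n2 & a2) = ~((~((~(a1 ^ a3)) & a3)) & a2)
n4 = ~(a2 & a1)
n5 = ~(n2 ^ n3) = ~((~((~(a1 ^ a3)) & a3)) ^ (~((~((~(a1 ^ a3)) & a3)) & a2)))
n6 = ~(n1 ^ n5) = ~((~(a1 ^ a3)) ^ (~((~((~(a1 ^ a3)) & a3)) ^ (~((~((~(a1 ^ a3)) & a3)) & a2)))))
n7 = ~(n4 ^ n6) = ~((~(a2 & a1)) ^ (~((~(a1 ^ a3)) ^ (~((~((~(a1 ^ a3)) & a3)) ^ (~((~((~(a1 ^ a3)) & a3)) & a2)))))))
n8 = ~(n3 & n7) = ~((~((~((~(a1 ^ a3)) & a3)) & a2)) & (~((~(a2 & a1)) ^ (~((~(a1 ^ a3)) ^ (~((~((~(a1 ^ a3)) & a3)) ^ (~((~((~(a1 ^ a3)) & a3)) & a2)))))))))

~((~((~((~(a1 ^ a3)) & a3)) & a2)) & (~((~(a2 & a1)) ^ (~((~(a1 ^ a3)) ^ (~((~((~(a1 ^ a3)) & a3)) ^ (~((~((~(a1 ^ a3)) & a3)) & a2)))))))))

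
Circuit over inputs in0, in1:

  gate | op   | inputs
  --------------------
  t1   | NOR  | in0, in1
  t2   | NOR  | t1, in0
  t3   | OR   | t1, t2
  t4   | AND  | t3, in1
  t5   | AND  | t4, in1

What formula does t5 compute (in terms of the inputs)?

t1 = in0 NOR in1
t2 = t1 NOR in0 = (in0 NOR in1) NOR in0
t3 = t1 OR t2 = (in0 NOR in1) OR ((in0 NOR in1) NOR in0)
t4 = t3 AND in1 = ((in0 NOR in1) OR ((in0 NOR in1) NOR in0)) AND in1
t5 = t4 AND in1 = (((in0 NOR in1) OR ((in0 NOR in1) NOR in0)) AND in1) AND in1

(((in0 NOR in1) OR ((in0 NOR in1) NOR in0)) AND in1) AND in1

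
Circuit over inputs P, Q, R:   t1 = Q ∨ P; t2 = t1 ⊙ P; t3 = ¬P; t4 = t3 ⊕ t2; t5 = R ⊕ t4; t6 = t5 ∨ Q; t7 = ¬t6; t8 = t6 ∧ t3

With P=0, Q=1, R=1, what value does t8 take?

1

t1 = 1 ∨ 0 = 1
t2 = 1 ⊙ 0 = 0
t3 = ¬0 = 1
t4 = 1 ⊕ 0 = 1
t5 = 1 ⊕ 1 = 0
t6 = 0 ∨ 1 = 1
t8 = 1 ∧ 1 = 1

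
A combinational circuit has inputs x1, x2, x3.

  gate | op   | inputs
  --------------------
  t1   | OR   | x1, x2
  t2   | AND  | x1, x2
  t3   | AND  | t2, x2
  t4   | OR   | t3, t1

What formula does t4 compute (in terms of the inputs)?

((x1 AND x2) AND x2) OR (x1 OR x2)

t1 = x1 OR x2
t2 = x1 AND x2
t3 = t2 AND x2 = (x1 AND x2) AND x2
t4 = t3 OR t1 = ((x1 AND x2) AND x2) OR (x1 OR x2)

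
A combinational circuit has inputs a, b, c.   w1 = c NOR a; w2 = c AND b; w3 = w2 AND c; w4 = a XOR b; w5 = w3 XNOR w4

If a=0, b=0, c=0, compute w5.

1

w2 = 0 AND 0 = 0
w3 = 0 AND 0 = 0
w4 = 0 XOR 0 = 0
w5 = 0 XNOR 0 = 1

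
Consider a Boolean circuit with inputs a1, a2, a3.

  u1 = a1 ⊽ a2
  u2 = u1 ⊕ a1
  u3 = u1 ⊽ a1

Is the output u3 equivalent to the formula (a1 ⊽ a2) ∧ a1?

No

u1 = a1 ⊽ a2
u3 = u1 ⊽ a1 = (a1 ⊽ a2) ⊽ a1
At a1=0, a2=1, a3=0: circuit gives 1, formula gives 0.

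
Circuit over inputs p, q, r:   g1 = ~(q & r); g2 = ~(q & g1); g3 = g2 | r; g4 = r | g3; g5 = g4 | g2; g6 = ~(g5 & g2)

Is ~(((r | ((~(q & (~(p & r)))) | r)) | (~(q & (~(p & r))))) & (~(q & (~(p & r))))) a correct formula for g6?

No

g1 = ~(q & r)
g2 = ~(q & g1) = ~(q & (~(q & r)))
g3 = g2 | r = (~(q & (~(q & r)))) | r
g4 = r | g3 = r | ((~(q & (~(q & r)))) | r)
g5 = g4 | g2 = (r | ((~(q & (~(q & r)))) | r)) | (~(q & (~(q & r))))
g6 = ~(g5 & g2) = ~(((r | ((~(q & (~(q & r)))) | r)) | (~(q & (~(q & r))))) & (~(q & (~(q & r)))))
At p=0, q=1, r=1: circuit gives 0, formula gives 1.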